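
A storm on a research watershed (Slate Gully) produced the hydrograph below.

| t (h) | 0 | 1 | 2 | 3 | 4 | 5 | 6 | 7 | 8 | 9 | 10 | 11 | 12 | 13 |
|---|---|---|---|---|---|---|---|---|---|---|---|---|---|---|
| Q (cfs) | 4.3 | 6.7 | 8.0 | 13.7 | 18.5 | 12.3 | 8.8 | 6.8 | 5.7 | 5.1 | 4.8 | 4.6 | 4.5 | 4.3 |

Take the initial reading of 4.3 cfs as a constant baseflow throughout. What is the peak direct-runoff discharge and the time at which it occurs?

Subtracting baseflow gives direct-runoff ordinates: 0.0, 2.4, 3.7, 9.4, 14.2, 8.0, 4.5, 2.5, 1.4, 0.8, 0.5, 0.3, 0.2, 0.0 cfs.
The maximum is 14.2 cfs, occurring at the reading for t = 4 h.

Q_p = 14.2 cfs at t = 4 h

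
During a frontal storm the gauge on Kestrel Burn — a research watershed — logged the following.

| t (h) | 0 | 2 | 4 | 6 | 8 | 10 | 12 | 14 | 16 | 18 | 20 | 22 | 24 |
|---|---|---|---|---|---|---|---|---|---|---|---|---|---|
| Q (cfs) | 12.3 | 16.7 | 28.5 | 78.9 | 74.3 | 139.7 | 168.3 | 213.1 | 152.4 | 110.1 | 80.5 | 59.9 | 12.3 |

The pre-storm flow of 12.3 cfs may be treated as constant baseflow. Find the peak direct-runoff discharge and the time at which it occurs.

Q_p = 200.8 cfs at t = 14 h

Subtracting baseflow gives direct-runoff ordinates: 0.0, 4.4, 16.2, 66.6, 62.0, 127.4, 156.0, 200.8, 140.1, 97.8, 68.2, 47.6, 0.0 cfs.
The maximum is 200.8 cfs, occurring at the reading for t = 14 h.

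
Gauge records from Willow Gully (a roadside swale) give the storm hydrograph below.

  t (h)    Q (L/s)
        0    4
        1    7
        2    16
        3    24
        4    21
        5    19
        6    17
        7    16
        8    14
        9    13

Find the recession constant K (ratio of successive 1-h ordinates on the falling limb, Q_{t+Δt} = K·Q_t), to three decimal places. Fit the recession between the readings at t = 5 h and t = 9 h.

K ≈ 0.909

Using the recession-limb readings at t = 5 h and t = 9 h: Q falls from 19 to 13 L/s over 4 intervals.
K = (Q₂/Q₁)^(1/4) = (13/19)^(1/4) = 0.909.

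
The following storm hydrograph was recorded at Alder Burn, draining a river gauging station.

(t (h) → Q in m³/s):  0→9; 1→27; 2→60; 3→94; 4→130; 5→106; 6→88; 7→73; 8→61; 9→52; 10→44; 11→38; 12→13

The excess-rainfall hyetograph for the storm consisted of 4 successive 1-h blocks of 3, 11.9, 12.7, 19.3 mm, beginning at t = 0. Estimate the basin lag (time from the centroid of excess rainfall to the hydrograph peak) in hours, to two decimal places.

t_L ≈ 1.47 h

Centroid of excess rainfall: t_c = Σ P_i·t̄_i / ΣP_i = 2.5299 h (block centres at 0.5, 1.5, 2.5, 3.5 h).
Hydrograph peak occurs at t = 4 h, so basin lag t_L = 4 − 2.5299 = 1.47 h.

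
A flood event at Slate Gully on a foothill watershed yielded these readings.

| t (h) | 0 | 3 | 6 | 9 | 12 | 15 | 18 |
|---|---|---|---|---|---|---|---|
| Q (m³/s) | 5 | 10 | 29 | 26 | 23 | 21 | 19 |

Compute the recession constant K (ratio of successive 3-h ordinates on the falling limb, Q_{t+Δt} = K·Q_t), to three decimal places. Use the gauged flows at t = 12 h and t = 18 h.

K ≈ 0.909

Using the recession-limb readings at t = 12 h and t = 18 h: Q falls from 23 to 19 m³/s over 2 intervals.
K = (Q₂/Q₁)^(1/2) = (19/23)^(1/2) = 0.909.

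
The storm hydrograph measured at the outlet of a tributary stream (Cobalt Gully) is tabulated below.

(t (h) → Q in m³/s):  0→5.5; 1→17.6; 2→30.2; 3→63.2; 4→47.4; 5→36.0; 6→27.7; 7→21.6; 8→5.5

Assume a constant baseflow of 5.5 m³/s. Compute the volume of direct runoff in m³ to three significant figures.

Direct-runoff ordinates (Q − Q_b): 0.0, 12.1, 24.7, 57.7, 41.9, 30.5, 22.2, 16.1, 0.0 m³/s.
ΣQ_DR = 205.2 m³/s.
With Δt = 1 h = 3600 s, V = ΣQ_DR · Δt = 205.2 × 3600 = 7.39 × 10^5 m³.

V ≈ 7.39 × 10^5 m³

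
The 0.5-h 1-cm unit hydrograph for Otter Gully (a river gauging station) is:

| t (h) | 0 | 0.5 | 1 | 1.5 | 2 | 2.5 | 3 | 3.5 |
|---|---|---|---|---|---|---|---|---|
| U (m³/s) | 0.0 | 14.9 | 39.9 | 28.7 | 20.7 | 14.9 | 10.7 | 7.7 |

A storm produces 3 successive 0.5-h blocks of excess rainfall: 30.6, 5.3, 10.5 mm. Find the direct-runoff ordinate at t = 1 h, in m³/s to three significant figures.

Q ≈ 130 m³/s

By discrete convolution, Q_j = Σ (P_i / 10 mm) · U_{j−i}.
At t = 1 h (j=2): Q = (30.6/10)·39.9 + (5.3/10)·14.9 + (10.5/10)·0.0 = 130 m³/s.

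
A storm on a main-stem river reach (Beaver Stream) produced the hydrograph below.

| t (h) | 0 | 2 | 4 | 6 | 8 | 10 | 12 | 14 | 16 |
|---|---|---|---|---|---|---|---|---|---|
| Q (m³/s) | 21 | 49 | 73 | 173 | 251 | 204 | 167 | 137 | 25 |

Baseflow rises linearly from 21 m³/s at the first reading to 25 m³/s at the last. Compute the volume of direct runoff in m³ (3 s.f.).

V ≈ 6.43 × 10^6 m³

Direct-runoff ordinates (Q − Q_b): 0.00, 27.50, 51.00, 150.50, 228.00, 180.50, 143.00, 112.50, 0.00 m³/s.
ΣQ_DR = 893.0 m³/s.
With Δt = 2 h = 7200 s, V = ΣQ_DR · Δt = 893.0 × 7200 = 6.43 × 10^6 m³.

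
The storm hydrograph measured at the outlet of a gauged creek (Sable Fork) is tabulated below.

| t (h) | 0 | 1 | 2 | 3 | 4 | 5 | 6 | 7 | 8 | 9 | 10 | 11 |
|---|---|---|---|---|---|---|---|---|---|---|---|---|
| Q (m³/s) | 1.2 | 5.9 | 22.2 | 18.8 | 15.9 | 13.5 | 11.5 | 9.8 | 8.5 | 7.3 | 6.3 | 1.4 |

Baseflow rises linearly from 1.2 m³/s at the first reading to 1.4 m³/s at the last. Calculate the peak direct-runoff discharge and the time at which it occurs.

Subtracting baseflow gives direct-runoff ordinates: 0.00, 4.68, 20.96, 17.55, 14.63, 12.21, 10.19, 8.47, 7.15, 5.94, 4.92, 0.00 m³/s.
The maximum is 20.96 m³/s, occurring at the reading for t = 2 h.

Q_p = 20.96 m³/s at t = 2 h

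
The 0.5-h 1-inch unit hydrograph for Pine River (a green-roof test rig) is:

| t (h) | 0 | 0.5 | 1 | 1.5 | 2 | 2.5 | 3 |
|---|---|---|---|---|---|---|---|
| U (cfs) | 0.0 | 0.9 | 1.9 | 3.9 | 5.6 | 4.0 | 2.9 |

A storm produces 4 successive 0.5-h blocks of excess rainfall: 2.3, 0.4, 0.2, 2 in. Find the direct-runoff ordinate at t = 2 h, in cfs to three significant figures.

By discrete convolution, Q_j = Σ (P_i / 1 in) · U_{j−i}.
At t = 2 h (j=4): Q = (2.3/1)·5.6 + (0.4/1)·3.9 + (0.2/1)·1.9 + (2/1)·0.9 = 16.6 cfs.

Q ≈ 16.6 cfs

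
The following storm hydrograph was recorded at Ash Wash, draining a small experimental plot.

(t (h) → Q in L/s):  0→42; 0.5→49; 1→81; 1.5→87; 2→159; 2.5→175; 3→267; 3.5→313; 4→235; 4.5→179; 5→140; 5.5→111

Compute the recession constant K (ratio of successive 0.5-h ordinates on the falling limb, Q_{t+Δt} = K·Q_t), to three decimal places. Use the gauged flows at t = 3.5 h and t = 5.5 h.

Using the recession-limb readings at t = 3.5 h and t = 5.5 h: Q falls from 313 to 111 L/s over 4 intervals.
K = (Q₂/Q₁)^(1/4) = (111/313)^(1/4) = 0.772.

K ≈ 0.772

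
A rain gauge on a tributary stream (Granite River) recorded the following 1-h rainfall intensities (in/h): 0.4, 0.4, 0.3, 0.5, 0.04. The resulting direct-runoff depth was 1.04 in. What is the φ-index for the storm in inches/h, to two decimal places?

φ ≈ 0.14 in/h

Only the 4 blocks with intensity above φ contribute runoff: 0.4, 0.4, 0.3, 0.5 in/h.
Σ(I−φ)·Δt = d  ⇒  (0.4+0.4+0.3+0.5 − 4φ)·1 = 1.04
φ = (1.600 − 1.04/1) / 4 = 0.14 in/h.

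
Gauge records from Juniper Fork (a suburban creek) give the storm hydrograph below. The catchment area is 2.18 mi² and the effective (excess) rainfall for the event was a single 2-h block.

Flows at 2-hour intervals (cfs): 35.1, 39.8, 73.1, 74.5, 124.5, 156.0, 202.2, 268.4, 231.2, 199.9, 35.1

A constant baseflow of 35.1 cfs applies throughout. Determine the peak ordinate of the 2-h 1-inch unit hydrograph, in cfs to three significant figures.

Direct runoff: 0.0, 4.7, 38.0, 39.4, 89.4, 120.9, 167.1, 233.3, 196.1, 164.8, 0.0 cfs; ΣQ_DR = 1054 cfs, peak = 233.3 cfs.
Runoff depth d = ΣQ_DR·Δt / A = 1054 × 7200 / (2.18 mi²) = 1.498 in.
The 1-inch UH is the DRH scaled by (1 in)/d, so U_p = 233.3 × 1/1.498 = 156 cfs.

U_p ≈ 156 cfs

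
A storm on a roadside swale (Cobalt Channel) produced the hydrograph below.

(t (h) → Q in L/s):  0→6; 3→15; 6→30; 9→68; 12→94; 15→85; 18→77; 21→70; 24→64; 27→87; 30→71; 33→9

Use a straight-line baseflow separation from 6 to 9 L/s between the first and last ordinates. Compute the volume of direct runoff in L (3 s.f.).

Direct-runoff ordinates (Q − Q_b): 0.00, 8.73, 23.45, 61.18, 86.91, 77.64, 69.36, 62.09, 55.82, 78.55, 62.27, 0.00 L/s.
ΣQ_DR = 586.0 L/s.
With Δt = 3 h = 10800 s, V = ΣQ_DR · Δt = 586.0 × 10800 = 6.33 × 10^6 L.

V ≈ 6.33 × 10^6 L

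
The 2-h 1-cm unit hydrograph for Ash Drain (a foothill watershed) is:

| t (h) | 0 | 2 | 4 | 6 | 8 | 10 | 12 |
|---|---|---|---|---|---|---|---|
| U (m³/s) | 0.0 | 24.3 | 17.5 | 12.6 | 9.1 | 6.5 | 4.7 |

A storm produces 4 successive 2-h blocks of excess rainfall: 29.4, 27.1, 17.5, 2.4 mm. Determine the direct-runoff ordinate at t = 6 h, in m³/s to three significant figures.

Q ≈ 127 m³/s

By discrete convolution, Q_j = Σ (P_i / 10 mm) · U_{j−i}.
At t = 6 h (j=3): Q = (29.4/10)·12.6 + (27.1/10)·17.5 + (17.5/10)·24.3 + (2.4/10)·0.0 = 127 m³/s.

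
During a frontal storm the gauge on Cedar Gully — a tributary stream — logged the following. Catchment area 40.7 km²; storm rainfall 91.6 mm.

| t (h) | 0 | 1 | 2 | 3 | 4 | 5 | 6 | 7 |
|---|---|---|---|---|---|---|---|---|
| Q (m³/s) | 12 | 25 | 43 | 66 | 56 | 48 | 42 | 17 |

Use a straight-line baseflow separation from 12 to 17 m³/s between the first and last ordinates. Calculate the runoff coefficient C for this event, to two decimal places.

C ≈ 0.19

ΣQ_DR = 193.0 m³/s; V = ΣQ_DR·Δt = 6.948 × 10^5 m³.
Runoff depth d = V / A = 17.07 mm.
C = d / P = 17.07 / 91.6 = 0.19.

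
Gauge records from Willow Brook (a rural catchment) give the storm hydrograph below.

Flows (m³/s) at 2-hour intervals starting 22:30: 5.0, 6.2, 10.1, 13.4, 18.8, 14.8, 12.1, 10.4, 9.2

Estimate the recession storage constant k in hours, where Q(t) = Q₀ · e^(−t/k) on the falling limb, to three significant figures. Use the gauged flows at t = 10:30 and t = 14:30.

On the falling limb, Q drops from 12.1 to 9.2 m³/s between t = 10:30 and t = 14:30 (Δt = 4 h).
k = −Δt / ln(Q₂/Q₁) = −4 / ln(9.2/12.1) = 14.6 h.

k ≈ 14.6 h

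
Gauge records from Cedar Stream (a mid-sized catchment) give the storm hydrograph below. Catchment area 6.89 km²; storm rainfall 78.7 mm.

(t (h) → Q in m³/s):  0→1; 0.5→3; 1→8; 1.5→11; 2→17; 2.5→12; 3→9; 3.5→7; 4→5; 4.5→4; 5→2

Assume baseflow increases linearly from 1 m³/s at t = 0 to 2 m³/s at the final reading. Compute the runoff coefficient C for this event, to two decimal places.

C ≈ 0.21

ΣQ_DR = 62.50 m³/s; V = ΣQ_DR·Δt = 1.125 × 10^5 m³.
Runoff depth d = V / A = 16.33 mm.
C = d / P = 16.33 / 78.7 = 0.21.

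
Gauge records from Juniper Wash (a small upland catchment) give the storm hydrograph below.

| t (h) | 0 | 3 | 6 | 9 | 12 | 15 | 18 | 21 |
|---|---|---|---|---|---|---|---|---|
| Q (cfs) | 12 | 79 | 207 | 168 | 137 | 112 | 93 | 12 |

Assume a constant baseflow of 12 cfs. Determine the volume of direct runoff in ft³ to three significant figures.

Direct-runoff ordinates (Q − Q_b): 0.0, 67.0, 195.0, 156.0, 125.0, 100.0, 81.0, 0.0 cfs.
ΣQ_DR = 724.0 cfs.
With Δt = 3 h = 10800 s, V = ΣQ_DR · Δt = 724.0 × 10800 = 7.82 × 10^6 ft³.

V ≈ 7.82 × 10^6 ft³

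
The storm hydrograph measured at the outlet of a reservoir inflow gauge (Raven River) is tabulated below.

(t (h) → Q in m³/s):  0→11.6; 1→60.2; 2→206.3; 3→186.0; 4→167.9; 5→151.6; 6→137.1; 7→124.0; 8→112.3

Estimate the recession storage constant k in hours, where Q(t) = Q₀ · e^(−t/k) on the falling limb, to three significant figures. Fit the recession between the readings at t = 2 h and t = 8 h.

On the falling limb, Q drops from 206.3 to 112.3 m³/s between t = 2 h and t = 8 h (Δt = 6 h).
k = −Δt / ln(Q₂/Q₁) = −6 / ln(112.3/206.3) = 9.87 h.

k ≈ 9.87 h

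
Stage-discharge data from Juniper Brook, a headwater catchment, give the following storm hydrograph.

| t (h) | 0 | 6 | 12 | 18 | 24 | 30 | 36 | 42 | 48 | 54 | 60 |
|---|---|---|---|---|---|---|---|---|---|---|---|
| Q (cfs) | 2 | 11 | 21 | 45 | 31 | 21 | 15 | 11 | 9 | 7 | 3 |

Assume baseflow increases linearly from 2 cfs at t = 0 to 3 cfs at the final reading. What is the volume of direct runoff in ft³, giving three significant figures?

Direct-runoff ordinates (Q − Q_b): 0.00, 8.90, 18.80, 42.70, 28.60, 18.50, 12.40, 8.30, 6.20, 4.10, 0.00 cfs.
ΣQ_DR = 148.5 cfs.
With Δt = 6 h = 21600 s, V = ΣQ_DR · Δt = 148.5 × 21600 = 3.21 × 10^6 ft³.

V ≈ 3.21 × 10^6 ft³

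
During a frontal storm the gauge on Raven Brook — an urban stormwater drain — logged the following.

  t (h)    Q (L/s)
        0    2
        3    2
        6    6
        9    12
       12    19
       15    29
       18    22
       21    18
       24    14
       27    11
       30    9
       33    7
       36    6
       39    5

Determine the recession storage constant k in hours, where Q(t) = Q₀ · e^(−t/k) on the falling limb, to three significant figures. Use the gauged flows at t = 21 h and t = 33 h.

On the falling limb, Q drops from 18 to 7 L/s between t = 21 h and t = 33 h (Δt = 12 h).
k = −Δt / ln(Q₂/Q₁) = −12 / ln(7/18) = 12.7 h.

k ≈ 12.7 h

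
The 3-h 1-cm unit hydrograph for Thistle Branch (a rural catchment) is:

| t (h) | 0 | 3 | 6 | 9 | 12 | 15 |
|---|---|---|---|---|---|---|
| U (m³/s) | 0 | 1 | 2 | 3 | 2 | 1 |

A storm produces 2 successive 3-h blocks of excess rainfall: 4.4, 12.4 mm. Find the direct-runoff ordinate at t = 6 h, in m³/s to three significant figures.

Q ≈ 2.12 m³/s

By discrete convolution, Q_j = Σ (P_i / 10 mm) · U_{j−i}.
At t = 6 h (j=2): Q = (4.4/10)·2 + (12.4/10)·1 = 2.12 m³/s.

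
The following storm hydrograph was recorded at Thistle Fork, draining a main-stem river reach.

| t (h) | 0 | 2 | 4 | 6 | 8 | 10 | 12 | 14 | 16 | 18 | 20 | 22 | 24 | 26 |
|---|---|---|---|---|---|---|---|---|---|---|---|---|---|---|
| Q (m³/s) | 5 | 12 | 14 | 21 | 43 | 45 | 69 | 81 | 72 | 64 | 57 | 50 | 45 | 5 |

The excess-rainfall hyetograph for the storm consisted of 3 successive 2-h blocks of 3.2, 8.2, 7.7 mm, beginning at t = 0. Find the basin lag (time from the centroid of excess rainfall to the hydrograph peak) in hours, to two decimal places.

Centroid of excess rainfall: t_c = Σ P_i·t̄_i / ΣP_i = 3.4712 h (block centres at 1, 3, 5 h).
Hydrograph peak occurs at t = 14 h, so basin lag t_L = 14 − 3.4712 = 10.53 h.

t_L ≈ 10.53 h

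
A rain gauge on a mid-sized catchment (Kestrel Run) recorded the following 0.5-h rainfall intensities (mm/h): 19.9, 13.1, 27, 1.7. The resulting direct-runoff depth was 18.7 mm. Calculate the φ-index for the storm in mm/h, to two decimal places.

Only the 3 blocks with intensity above φ contribute runoff: 19.9, 13.1, 27 mm/h.
Σ(I−φ)·Δt = d  ⇒  (19.9+13.1+27 − 3φ)·0.5 = 18.7
φ = (60.00 − 18.7/0.5) / 3 = 7.53 mm/h.

φ ≈ 7.53 mm/h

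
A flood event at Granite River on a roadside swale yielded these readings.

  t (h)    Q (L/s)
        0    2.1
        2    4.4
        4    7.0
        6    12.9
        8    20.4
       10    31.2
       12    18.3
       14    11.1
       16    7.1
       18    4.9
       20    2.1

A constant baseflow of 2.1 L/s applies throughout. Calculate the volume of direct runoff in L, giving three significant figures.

Direct-runoff ordinates (Q − Q_b): 0.0, 2.3, 4.9, 10.8, 18.3, 29.1, 16.2, 9.0, 5.0, 2.8, 0.0 L/s.
ΣQ_DR = 98.40 L/s.
With Δt = 2 h = 7200 s, V = ΣQ_DR · Δt = 98.40 × 7200 = 7.08 × 10^5 L.

V ≈ 7.08 × 10^5 L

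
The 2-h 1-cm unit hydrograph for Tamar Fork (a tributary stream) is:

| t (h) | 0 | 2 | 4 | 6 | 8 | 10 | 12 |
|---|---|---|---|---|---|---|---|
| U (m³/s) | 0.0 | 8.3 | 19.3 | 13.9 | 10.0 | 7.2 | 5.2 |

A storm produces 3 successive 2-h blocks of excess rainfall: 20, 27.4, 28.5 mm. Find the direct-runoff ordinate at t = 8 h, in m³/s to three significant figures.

Q ≈ 113 m³/s

By discrete convolution, Q_j = Σ (P_i / 10 mm) · U_{j−i}.
At t = 8 h (j=4): Q = (20/10)·10.0 + (27.4/10)·13.9 + (28.5/10)·19.3 = 113 m³/s.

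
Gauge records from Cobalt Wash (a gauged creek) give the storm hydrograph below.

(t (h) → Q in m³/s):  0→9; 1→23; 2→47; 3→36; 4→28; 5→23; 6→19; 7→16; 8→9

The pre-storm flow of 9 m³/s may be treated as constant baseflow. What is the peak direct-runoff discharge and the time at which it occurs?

Q_p = 38.0 m³/s at t = 2 h

Subtracting baseflow gives direct-runoff ordinates: 0.0, 14.0, 38.0, 27.0, 19.0, 14.0, 10.0, 7.0, 0.0 m³/s.
The maximum is 38.0 m³/s, occurring at the reading for t = 2 h.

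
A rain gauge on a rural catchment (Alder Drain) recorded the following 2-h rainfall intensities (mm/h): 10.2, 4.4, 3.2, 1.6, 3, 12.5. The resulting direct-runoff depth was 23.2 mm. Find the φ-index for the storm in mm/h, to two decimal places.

Only the 2 blocks with intensity above φ contribute runoff: 10.2, 12.5 mm/h.
Σ(I−φ)·Δt = d  ⇒  (10.2+12.5 − 2φ)·2 = 23.2
φ = (22.70 − 23.2/2) / 2 = 5.55 mm/h.

φ ≈ 5.55 mm/h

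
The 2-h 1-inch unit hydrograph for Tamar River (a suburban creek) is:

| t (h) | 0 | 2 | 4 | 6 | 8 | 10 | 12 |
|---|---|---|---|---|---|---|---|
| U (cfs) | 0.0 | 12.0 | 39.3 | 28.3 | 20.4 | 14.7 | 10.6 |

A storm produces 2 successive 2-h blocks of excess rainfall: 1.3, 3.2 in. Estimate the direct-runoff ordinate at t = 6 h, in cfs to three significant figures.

By discrete convolution, Q_j = Σ (P_i / 1 in) · U_{j−i}.
At t = 6 h (j=3): Q = (1.3/1)·28.3 + (3.2/1)·39.3 = 163 cfs.

Q ≈ 163 cfs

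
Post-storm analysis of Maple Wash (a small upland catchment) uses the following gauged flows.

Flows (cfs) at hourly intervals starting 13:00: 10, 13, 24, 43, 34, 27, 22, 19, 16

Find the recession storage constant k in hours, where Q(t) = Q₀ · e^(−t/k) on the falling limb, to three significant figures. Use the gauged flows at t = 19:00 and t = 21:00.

k ≈ 6.28 h

On the falling limb, Q drops from 22 to 16 cfs between t = 19:00 and t = 21:00 (Δt = 2 h).
k = −Δt / ln(Q₂/Q₁) = −2 / ln(16/22) = 6.28 h.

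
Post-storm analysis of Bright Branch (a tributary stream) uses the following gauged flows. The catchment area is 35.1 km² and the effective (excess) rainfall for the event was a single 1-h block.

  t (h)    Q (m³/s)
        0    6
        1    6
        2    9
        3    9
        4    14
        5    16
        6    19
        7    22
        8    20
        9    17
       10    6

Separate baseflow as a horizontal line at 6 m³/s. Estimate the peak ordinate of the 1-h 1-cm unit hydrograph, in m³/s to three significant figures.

U_p ≈ 20.0 m³/s

Direct runoff: 0.0, 0.0, 3.0, 3.0, 8.0, 10.0, 13.0, 16.0, 14.0, 11.0, 0.0 m³/s; ΣQ_DR = 78.00 m³/s, peak = 16.0 m³/s.
Runoff depth d = ΣQ_DR·Δt / A = 78.00 × 3600 / (35.1 km²) = 8.000 mm.
The 1-cm UH is the DRH scaled by (10 mm)/d, so U_p = 16.0 × 10/8.000 = 20.0 m³/s.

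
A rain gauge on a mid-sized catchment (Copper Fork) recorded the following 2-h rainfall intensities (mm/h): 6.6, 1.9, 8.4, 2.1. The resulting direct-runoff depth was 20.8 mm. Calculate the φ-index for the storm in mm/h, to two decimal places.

Only the 2 blocks with intensity above φ contribute runoff: 6.6, 8.4 mm/h.
Σ(I−φ)·Δt = d  ⇒  (6.6+8.4 − 2φ)·2 = 20.8
φ = (15.00 − 20.8/2) / 2 = 2.30 mm/h.

φ ≈ 2.30 mm/h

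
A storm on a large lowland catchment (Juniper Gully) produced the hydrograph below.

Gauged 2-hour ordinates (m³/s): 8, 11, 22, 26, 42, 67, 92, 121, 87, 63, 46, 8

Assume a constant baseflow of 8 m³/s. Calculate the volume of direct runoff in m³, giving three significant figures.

V ≈ 3.58 × 10^6 m³

Direct-runoff ordinates (Q − Q_b): 0.0, 3.0, 14.0, 18.0, 34.0, 59.0, 84.0, 113.0, 79.0, 55.0, 38.0, 0.0 m³/s.
ΣQ_DR = 497.0 m³/s.
With Δt = 2 h = 7200 s, V = ΣQ_DR · Δt = 497.0 × 7200 = 3.58 × 10^6 m³.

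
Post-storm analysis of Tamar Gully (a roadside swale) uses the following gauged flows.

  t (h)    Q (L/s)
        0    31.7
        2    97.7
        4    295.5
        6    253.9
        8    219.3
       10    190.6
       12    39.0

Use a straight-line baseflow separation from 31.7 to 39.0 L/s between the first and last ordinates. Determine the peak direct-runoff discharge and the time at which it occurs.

Subtracting baseflow gives direct-runoff ordinates: 0.00, 64.78, 261.37, 218.55, 182.73, 152.82, 0.00 L/s.
The maximum is 261.37 L/s, occurring at the reading for t = 4 h.

Q_p = 261.37 L/s at t = 4 h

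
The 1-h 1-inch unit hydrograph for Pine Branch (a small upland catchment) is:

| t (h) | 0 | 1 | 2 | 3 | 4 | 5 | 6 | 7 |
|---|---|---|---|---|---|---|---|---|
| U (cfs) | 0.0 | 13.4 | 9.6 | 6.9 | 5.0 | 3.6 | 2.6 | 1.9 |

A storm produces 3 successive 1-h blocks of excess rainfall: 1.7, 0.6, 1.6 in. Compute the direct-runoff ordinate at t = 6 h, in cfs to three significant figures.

Q ≈ 14.6 cfs

By discrete convolution, Q_j = Σ (P_i / 1 in) · U_{j−i}.
At t = 6 h (j=6): Q = (1.7/1)·2.6 + (0.6/1)·3.6 + (1.6/1)·5.0 = 14.6 cfs.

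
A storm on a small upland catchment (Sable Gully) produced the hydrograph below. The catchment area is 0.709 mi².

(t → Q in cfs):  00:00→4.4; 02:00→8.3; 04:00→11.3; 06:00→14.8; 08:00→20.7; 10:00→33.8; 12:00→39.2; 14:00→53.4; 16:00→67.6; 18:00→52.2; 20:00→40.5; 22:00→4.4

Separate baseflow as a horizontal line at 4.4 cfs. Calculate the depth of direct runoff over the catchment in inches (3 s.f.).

Direct runoff: 0.0, 3.9, 6.9, 10.4, 16.3, 29.4, 34.8, 49.0, 63.2, 47.8, 36.1, 0.0 cfs; ΣQ_DR = 297.8 cfs.
V = ΣQ_DR · Δt = 297.8 × 7200 s = 2.144 × 10^6 ft³.
Over A = 0.709 mi², depth = V / A = 1.30 in.

d ≈ 1.30 in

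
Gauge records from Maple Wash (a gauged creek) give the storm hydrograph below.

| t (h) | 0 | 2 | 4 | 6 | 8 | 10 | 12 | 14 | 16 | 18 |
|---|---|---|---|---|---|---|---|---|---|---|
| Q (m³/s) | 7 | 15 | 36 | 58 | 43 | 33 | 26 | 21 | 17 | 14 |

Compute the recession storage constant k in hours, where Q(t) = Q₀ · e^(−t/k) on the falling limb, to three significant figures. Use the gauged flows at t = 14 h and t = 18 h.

k ≈ 9.87 h

On the falling limb, Q drops from 21 to 14 m³/s between t = 14 h and t = 18 h (Δt = 4 h).
k = −Δt / ln(Q₂/Q₁) = −4 / ln(14/21) = 9.87 h.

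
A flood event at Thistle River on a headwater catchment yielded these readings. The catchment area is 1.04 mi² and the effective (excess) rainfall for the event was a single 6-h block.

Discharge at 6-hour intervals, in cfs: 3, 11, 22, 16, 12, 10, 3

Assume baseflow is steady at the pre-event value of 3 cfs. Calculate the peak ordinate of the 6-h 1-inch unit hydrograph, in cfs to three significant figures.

U_p ≈ 38.0 cfs

Direct runoff: 0.0, 8.0, 19.0, 13.0, 9.0, 7.0, 0.0 cfs; ΣQ_DR = 56.00 cfs, peak = 19.0 cfs.
Runoff depth d = ΣQ_DR·Δt / A = 56.00 × 21600 / (1.04 mi²) = 0.5006 in.
The 1-inch UH is the DRH scaled by (1 in)/d, so U_p = 19.0 × 1/0.5006 = 38.0 cfs.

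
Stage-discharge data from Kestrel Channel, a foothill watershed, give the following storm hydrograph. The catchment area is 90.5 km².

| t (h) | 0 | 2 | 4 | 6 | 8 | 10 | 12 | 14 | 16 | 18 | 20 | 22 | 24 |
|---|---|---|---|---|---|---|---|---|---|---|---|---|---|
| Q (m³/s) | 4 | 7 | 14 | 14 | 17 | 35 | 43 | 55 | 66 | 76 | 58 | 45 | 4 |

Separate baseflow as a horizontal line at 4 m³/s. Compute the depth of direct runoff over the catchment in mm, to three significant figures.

d ≈ 30.7 mm

Direct runoff: 0.0, 3.0, 10.0, 10.0, 13.0, 31.0, 39.0, 51.0, 62.0, 72.0, 54.0, 41.0, 0.0 m³/s; ΣQ_DR = 386.0 m³/s.
V = ΣQ_DR · Δt = 386.0 × 7200 s = 2.779 × 10^6 m³.
Over A = 90.5 km², depth = V / A = 30.7 mm.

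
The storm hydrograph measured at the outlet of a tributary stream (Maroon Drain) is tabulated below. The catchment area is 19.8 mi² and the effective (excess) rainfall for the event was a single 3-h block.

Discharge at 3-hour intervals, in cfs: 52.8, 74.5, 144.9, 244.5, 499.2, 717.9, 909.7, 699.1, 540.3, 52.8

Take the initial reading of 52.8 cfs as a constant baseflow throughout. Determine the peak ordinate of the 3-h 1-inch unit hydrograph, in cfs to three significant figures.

Direct runoff: 0.0, 21.7, 92.1, 191.7, 446.4, 665.1, 856.9, 646.3, 487.5, 0.0 cfs; ΣQ_DR = 3408 cfs, peak = 856.9 cfs.
Runoff depth d = ΣQ_DR·Δt / A = 3408 × 10800 / (19.8 mi²) = 0.8001 in.
The 1-inch UH is the DRH scaled by (1 in)/d, so U_p = 856.9 × 1/0.8001 = 1070 cfs.

U_p ≈ 1070 cfs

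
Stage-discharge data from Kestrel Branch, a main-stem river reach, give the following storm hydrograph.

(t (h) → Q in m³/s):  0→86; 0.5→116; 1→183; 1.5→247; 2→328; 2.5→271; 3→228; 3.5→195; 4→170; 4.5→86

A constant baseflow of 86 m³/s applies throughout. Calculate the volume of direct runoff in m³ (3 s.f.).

Direct-runoff ordinates (Q − Q_b): 0.0, 30.0, 97.0, 161.0, 242.0, 185.0, 142.0, 109.0, 84.0, 0.0 m³/s.
ΣQ_DR = 1050 m³/s.
With Δt = 0.5 h = 1800 s, V = ΣQ_DR · Δt = 1050 × 1800 = 1.89 × 10^6 m³.

V ≈ 1.89 × 10^6 m³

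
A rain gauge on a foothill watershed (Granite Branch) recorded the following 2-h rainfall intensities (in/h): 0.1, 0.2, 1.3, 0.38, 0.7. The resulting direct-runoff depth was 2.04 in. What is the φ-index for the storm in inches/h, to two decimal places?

Only the 2 blocks with intensity above φ contribute runoff: 1.3, 0.7 in/h.
Σ(I−φ)·Δt = d  ⇒  (1.3+0.7 − 2φ)·2 = 2.04
φ = (2.000 − 2.04/2) / 2 = 0.49 in/h.

φ ≈ 0.49 in/h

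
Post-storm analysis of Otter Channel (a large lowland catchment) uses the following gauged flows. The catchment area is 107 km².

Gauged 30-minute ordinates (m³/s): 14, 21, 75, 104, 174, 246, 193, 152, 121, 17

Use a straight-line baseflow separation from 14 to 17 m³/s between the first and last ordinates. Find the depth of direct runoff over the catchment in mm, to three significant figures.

Direct runoff: 0.00, 6.67, 60.33, 89.00, 158.67, 230.33, 177.00, 135.67, 104.33, 0.00 m³/s; ΣQ_DR = 962.0 m³/s.
V = ΣQ_DR · Δt = 962.0 × 1800 s = 1.732 × 10^6 m³.
Over A = 107 km², depth = V / A = 16.2 mm.

d ≈ 16.2 mm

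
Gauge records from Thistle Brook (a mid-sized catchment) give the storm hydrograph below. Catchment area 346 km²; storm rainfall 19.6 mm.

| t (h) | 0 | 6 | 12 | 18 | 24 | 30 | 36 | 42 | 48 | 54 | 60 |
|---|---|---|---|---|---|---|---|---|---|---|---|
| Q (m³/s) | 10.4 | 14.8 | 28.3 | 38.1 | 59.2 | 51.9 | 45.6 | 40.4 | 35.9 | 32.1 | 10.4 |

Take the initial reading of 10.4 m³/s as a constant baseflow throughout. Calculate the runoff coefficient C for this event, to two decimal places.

C ≈ 0.80

ΣQ_DR = 252.7 m³/s; V = ΣQ_DR·Δt = 5.458 × 10^6 m³.
Runoff depth d = V / A = 15.78 mm.
C = d / P = 15.78 / 19.6 = 0.80.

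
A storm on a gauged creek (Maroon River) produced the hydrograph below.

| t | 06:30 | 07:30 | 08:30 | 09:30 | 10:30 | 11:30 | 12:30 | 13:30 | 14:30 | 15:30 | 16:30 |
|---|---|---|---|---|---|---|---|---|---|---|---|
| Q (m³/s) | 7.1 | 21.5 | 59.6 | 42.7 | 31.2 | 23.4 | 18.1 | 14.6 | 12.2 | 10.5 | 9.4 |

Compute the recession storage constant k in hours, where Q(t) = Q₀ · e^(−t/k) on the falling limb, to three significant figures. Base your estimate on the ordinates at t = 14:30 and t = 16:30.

k ≈ 7.67 h

On the falling limb, Q drops from 12.2 to 9.4 m³/s between t = 14:30 and t = 16:30 (Δt = 2 h).
k = −Δt / ln(Q₂/Q₁) = −2 / ln(9.4/12.2) = 7.67 h.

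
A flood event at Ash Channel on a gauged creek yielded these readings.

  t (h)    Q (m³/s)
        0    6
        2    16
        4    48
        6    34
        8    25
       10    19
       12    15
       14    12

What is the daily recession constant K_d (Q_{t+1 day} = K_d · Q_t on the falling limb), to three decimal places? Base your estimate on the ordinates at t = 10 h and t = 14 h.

K_d ≈ 0.063

Between t = 10 h and t = 14 h the flow falls from 19 to 12 m³/s over 2×2 h = 4 h.
Per-interval ratio K = (12/19)^(1/2) = 0.7947; K_d = K^(24/2) = 0.063.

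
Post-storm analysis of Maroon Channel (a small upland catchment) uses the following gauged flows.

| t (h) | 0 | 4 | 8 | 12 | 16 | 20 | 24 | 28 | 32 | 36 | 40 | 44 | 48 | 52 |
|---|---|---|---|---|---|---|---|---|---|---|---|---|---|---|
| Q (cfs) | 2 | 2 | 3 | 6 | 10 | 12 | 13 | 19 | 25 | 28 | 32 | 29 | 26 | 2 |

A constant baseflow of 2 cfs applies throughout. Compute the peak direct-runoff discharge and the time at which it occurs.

Q_p = 30.0 cfs at t = 40 h

Subtracting baseflow gives direct-runoff ordinates: 0.0, 0.0, 1.0, 4.0, 8.0, 10.0, 11.0, 17.0, 23.0, 26.0, 30.0, 27.0, 24.0, 0.0 cfs.
The maximum is 30.0 cfs, occurring at the reading for t = 40 h.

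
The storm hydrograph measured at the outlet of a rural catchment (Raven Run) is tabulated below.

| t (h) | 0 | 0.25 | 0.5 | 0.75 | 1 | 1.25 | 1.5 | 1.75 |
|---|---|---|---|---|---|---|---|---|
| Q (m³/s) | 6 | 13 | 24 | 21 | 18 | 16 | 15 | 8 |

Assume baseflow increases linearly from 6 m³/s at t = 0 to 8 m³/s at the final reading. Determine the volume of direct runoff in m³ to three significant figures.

Direct-runoff ordinates (Q − Q_b): 0.00, 6.71, 17.43, 14.14, 10.86, 8.57, 7.29, 0.00 m³/s.
ΣQ_DR = 65.00 m³/s.
With Δt = 0.25 h = 900 s, V = ΣQ_DR · Δt = 65.00 × 900 = 58500 m³.

V ≈ 58500 m³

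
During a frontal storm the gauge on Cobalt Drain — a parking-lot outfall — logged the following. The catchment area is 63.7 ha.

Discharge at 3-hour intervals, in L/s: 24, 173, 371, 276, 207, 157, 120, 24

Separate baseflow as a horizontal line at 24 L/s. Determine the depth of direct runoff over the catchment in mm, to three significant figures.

Direct runoff: 0.0, 149.0, 347.0, 252.0, 183.0, 133.0, 96.0, 0.0 L/s; ΣQ_DR = 1160 L/s.
V = ΣQ_DR · Δt = 1160 × 10800 s = 1.253 × 10^7 L.
Over A = 63.7 ha, depth = V / A = 19.7 mm.

d ≈ 19.7 mm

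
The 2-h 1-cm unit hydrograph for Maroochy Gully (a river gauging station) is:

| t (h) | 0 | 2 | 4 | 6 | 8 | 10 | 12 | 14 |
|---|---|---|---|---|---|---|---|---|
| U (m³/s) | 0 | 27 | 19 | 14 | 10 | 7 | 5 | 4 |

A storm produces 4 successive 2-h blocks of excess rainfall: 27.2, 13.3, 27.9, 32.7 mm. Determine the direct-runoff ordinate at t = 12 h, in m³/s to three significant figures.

By discrete convolution, Q_j = Σ (P_i / 10 mm) · U_{j−i}.
At t = 12 h (j=6): Q = (27.2/10)·5 + (13.3/10)·7 + (27.9/10)·10 + (32.7/10)·14 = 96.6 m³/s.

Q ≈ 96.6 m³/s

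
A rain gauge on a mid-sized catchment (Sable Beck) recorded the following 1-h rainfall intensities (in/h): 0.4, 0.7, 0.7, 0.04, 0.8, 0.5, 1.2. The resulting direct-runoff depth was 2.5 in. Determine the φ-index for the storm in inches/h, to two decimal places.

Only the 6 blocks with intensity above φ contribute runoff: 0.4, 0.7, 0.7, 0.8, 0.5, 1.2 in/h.
Σ(I−φ)·Δt = d  ⇒  (0.4+0.7+0.7+0.8+0.5+1.2 − 6φ)·1 = 2.5
φ = (4.300 − 2.5/1) / 6 = 0.30 in/h.

φ ≈ 0.30 in/h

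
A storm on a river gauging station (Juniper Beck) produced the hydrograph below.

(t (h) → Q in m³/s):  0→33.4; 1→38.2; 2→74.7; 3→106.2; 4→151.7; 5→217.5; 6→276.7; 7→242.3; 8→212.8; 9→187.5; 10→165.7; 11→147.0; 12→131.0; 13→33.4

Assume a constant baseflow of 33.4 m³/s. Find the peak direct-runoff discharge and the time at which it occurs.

Subtracting baseflow gives direct-runoff ordinates: 0.0, 4.8, 41.3, 72.8, 118.3, 184.1, 243.3, 208.9, 179.4, 154.1, 132.3, 113.6, 97.6, 0.0 m³/s.
The maximum is 243.3 m³/s, occurring at the reading for t = 6 h.

Q_p = 243.3 m³/s at t = 6 h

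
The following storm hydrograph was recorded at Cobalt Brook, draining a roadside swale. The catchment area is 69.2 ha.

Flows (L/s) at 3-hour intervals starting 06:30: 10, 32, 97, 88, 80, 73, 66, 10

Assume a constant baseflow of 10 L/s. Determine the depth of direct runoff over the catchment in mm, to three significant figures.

d ≈ 5.87 mm

Direct runoff: 0.0, 22.0, 87.0, 78.0, 70.0, 63.0, 56.0, 0.0 L/s; ΣQ_DR = 376.0 L/s.
V = ΣQ_DR · Δt = 376.0 × 10800 s = 4.061 × 10^6 L.
Over A = 69.2 ha, depth = V / A = 5.87 mm.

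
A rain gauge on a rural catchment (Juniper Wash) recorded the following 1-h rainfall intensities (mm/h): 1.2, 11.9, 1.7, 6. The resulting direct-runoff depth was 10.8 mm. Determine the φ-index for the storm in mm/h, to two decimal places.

Only the 2 blocks with intensity above φ contribute runoff: 11.9, 6 mm/h.
Σ(I−φ)·Δt = d  ⇒  (11.9+6 − 2φ)·1 = 10.8
φ = (17.90 − 10.8/1) / 2 = 3.55 mm/h.

φ ≈ 3.55 mm/h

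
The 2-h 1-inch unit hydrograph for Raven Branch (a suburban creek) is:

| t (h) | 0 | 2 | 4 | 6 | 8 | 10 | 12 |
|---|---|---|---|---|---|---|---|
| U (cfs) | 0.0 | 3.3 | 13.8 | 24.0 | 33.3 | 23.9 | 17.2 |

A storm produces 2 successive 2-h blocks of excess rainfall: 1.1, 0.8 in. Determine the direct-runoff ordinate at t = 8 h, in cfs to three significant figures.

By discrete convolution, Q_j = Σ (P_i / 1 in) · U_{j−i}.
At t = 8 h (j=4): Q = (1.1/1)·33.3 + (0.8/1)·24.0 = 55.8 cfs.

Q ≈ 55.8 cfs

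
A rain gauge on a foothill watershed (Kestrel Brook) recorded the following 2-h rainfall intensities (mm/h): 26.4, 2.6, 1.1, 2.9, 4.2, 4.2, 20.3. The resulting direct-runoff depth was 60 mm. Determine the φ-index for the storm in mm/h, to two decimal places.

φ ≈ 8.35 mm/h

Only the 2 blocks with intensity above φ contribute runoff: 26.4, 20.3 mm/h.
Σ(I−φ)·Δt = d  ⇒  (26.4+20.3 − 2φ)·2 = 60
φ = (46.70 − 60/2) / 2 = 8.35 mm/h.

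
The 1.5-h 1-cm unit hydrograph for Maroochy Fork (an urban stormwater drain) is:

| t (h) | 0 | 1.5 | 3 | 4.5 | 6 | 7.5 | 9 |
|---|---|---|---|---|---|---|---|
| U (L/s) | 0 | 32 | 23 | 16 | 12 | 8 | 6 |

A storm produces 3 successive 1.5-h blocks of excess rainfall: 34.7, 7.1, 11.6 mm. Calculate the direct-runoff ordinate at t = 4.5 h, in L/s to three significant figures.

By discrete convolution, Q_j = Σ (P_i / 10 mm) · U_{j−i}.
At t = 4.5 h (j=3): Q = (34.7/10)·16 + (7.1/10)·23 + (11.6/10)·32 = 109 L/s.

Q ≈ 109 L/s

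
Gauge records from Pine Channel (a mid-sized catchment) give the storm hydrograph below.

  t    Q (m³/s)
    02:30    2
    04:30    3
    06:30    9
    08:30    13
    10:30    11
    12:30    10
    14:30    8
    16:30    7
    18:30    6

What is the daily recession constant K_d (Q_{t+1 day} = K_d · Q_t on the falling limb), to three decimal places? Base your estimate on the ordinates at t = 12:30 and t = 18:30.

Between t = 12:30 and t = 18:30 the flow falls from 10 to 6 m³/s over 3×2 h = 6 h.
Per-interval ratio K = (6/10)^(1/3) = 0.8434; K_d = K^(24/2) = 0.130.

K_d ≈ 0.130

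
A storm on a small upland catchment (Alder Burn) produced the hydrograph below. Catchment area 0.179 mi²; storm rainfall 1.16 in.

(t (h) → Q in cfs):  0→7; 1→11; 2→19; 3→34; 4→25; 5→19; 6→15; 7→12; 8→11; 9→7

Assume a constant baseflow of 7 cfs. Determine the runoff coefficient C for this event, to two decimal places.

C ≈ 0.67

ΣQ_DR = 90.00 cfs; V = ΣQ_DR·Δt = 3.240 × 10^5 ft³.
Runoff depth d = V / A = 0.7791 in.
C = d / P = 0.7791 / 1.16 = 0.67.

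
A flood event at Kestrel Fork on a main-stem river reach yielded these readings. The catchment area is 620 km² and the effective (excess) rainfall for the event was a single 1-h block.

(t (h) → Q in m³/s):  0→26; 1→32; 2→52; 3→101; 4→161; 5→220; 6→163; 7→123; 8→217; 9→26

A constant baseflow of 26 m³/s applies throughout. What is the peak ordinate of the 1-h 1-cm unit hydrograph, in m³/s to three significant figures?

Direct runoff: 0.0, 6.0, 26.0, 75.0, 135.0, 194.0, 137.0, 97.0, 191.0, 0.0 m³/s; ΣQ_DR = 861.0 m³/s, peak = 194.0 m³/s.
Runoff depth d = ΣQ_DR·Δt / A = 861.0 × 3600 / (620 km²) = 4.999 mm.
The 1-cm UH is the DRH scaled by (10 mm)/d, so U_p = 194.0 × 10/4.999 = 388 m³/s.

U_p ≈ 388 m³/s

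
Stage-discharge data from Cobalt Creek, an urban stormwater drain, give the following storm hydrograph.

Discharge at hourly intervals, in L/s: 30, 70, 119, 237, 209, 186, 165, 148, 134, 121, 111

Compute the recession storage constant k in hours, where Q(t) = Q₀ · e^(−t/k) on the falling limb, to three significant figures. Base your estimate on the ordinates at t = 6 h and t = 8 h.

On the falling limb, Q drops from 165 to 134 L/s between t = 6 h and t = 8 h (Δt = 2 h).
k = −Δt / ln(Q₂/Q₁) = −2 / ln(134/165) = 9.61 h.

k ≈ 9.61 h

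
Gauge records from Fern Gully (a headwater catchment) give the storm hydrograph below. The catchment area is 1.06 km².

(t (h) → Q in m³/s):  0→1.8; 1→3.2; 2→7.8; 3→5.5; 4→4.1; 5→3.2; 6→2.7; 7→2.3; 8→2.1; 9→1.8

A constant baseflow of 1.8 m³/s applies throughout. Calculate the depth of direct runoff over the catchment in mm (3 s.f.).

d ≈ 56.0 mm

Direct runoff: 0.0, 1.4, 6.0, 3.7, 2.3, 1.4, 0.9, 0.5, 0.3, 0.0 m³/s; ΣQ_DR = 16.50 m³/s.
V = ΣQ_DR · Δt = 16.50 × 3600 s = 59400 m³.
Over A = 1.06 km², depth = V / A = 56.0 mm.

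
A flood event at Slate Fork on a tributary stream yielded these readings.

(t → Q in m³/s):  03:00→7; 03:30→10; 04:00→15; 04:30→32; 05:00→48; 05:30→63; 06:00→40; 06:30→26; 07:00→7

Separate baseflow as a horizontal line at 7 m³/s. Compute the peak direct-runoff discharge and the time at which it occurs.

Q_p = 56.0 m³/s at t = 05:30

Subtracting baseflow gives direct-runoff ordinates: 0.0, 3.0, 8.0, 25.0, 41.0, 56.0, 33.0, 19.0, 0.0 m³/s.
The maximum is 56.0 m³/s, occurring at the reading for t = 05:30.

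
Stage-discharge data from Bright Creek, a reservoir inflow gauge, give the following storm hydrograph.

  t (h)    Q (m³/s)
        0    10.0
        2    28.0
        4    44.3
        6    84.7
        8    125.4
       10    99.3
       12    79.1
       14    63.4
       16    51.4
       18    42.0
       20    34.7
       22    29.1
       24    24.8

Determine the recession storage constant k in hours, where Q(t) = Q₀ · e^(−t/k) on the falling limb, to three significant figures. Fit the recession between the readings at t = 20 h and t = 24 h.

On the falling limb, Q drops from 34.7 to 24.8 m³/s between t = 20 h and t = 24 h (Δt = 4 h).
k = −Δt / ln(Q₂/Q₁) = −4 / ln(24.8/34.7) = 11.9 h.

k ≈ 11.9 h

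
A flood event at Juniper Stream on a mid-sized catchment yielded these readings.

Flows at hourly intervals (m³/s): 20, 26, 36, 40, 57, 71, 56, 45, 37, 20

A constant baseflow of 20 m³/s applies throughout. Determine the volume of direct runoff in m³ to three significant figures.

V ≈ 7.49 × 10^5 m³

Direct-runoff ordinates (Q − Q_b): 0.0, 6.0, 16.0, 20.0, 37.0, 51.0, 36.0, 25.0, 17.0, 0.0 m³/s.
ΣQ_DR = 208.0 m³/s.
With Δt = 1 h = 3600 s, V = ΣQ_DR · Δt = 208.0 × 3600 = 7.49 × 10^5 m³.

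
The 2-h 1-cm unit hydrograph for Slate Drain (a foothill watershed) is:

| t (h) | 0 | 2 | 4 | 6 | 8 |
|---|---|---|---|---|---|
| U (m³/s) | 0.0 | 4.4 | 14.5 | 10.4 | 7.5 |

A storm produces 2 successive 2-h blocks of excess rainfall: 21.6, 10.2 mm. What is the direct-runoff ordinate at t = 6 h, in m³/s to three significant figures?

Q ≈ 37.3 m³/s

By discrete convolution, Q_j = Σ (P_i / 10 mm) · U_{j−i}.
At t = 6 h (j=3): Q = (21.6/10)·10.4 + (10.2/10)·14.5 = 37.3 m³/s.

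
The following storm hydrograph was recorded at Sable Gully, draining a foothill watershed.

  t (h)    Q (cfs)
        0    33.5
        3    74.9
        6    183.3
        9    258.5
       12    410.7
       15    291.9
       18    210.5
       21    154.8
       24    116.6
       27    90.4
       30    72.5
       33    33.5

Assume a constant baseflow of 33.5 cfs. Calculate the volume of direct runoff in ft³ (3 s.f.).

V ≈ 1.65 × 10^7 ft³

Direct-runoff ordinates (Q − Q_b): 0.0, 41.4, 149.8, 225.0, 377.2, 258.4, 177.0, 121.3, 83.1, 56.9, 39.0, 0.0 cfs.
ΣQ_DR = 1529 cfs.
With Δt = 3 h = 10800 s, V = ΣQ_DR · Δt = 1529 × 10800 = 1.65 × 10^7 ft³.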